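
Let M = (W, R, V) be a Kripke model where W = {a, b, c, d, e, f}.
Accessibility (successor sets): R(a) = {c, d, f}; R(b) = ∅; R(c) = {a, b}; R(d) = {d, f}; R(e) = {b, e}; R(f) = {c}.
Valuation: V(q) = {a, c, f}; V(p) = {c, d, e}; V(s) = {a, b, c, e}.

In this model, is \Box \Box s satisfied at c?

At c: \Box \Box s requires \Box s at every successor {a, b}.
  \Box s fails at a, so \Box \Box s is false at c.
    At a: \Box s requires s at every successor {c, d, f}.
      s fails at d, so \Box s is false at a.

No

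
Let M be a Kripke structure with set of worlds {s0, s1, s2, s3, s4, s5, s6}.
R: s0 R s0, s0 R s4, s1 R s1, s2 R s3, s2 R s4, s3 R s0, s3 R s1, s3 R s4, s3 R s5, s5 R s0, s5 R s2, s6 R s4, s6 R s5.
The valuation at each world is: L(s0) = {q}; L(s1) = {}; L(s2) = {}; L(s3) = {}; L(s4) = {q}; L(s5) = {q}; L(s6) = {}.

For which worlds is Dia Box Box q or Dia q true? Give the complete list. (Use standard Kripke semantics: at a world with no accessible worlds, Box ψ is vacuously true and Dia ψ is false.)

Let φ = Dia Box Box q or Dia q. Evaluate φ at each world:
  s0 (successors {s0, s4}): φ is true.
  s1 (successors {s1}): φ is false.
  s2 (successors {s3, s4}): φ is true.
  s3 (successors {s0, s1, s4, s5}): φ is true.
  s4 (successors ∅): φ is false.
  s5 (successors {s0, s2}): φ is true.
  s6 (successors {s4, s5}): φ is true.
For instance, at s2:
  At s2: Dia Box Box q is true, Dia q is true, so Dia Box Box q or Dia q is true.
    At s2: Dia Box Box q requires Box Box q at some successor in {s3, s4}.
      Box Box q holds at s4, so Dia Box Box q is true at s2.
    At s2: Dia q requires q at some successor in {s3, s4}.
      q holds at s4, so Dia q is true at s2.
Satisfying worlds: {s0, s2, s3, s5, s6}

s0, s2, s3, s5, s6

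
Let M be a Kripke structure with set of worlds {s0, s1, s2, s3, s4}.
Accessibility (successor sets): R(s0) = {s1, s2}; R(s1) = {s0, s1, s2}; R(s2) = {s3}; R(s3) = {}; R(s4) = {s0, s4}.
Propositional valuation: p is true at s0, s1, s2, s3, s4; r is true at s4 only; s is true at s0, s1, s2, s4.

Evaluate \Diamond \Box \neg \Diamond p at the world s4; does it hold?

No

Recall that \Box ψ holds at a world iff ψ holds at every accessible world, and \Diamond ψ holds iff ψ holds at some accessible world.
At s4: \Diamond \Box \neg \Diamond p requires \Box \neg \Diamond p at some successor in {s0, s4}.
  At s0: \Box \neg \Diamond p is false.
  At s4: \Box \neg \Diamond p is false.
So \Diamond \Box \neg \Diamond p is false at s4.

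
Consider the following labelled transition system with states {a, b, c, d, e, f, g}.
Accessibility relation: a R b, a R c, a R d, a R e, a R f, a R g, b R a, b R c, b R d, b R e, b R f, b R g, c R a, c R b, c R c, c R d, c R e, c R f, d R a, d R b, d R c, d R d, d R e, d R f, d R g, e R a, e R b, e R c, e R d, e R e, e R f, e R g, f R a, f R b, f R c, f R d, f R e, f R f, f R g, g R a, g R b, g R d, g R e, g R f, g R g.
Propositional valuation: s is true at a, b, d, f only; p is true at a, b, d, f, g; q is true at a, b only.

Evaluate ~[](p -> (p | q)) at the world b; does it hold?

No

At b: [](p -> (p | q)) is true, so ~[](p -> (p | q)) is false.
  At b: [](p -> (p | q)) requires p -> (p | q) at every successor {a, c, d, e, f, g}.
    At a: p -> (p | q) is true.
    At c: p -> (p | q) is true.
    At d: p -> (p | q) is true.
    At e: p -> (p | q) is true.
    At f: p -> (p | q) is true.
    At g: p -> (p | q) is true.
  So [](p -> (p | q)) is true at b.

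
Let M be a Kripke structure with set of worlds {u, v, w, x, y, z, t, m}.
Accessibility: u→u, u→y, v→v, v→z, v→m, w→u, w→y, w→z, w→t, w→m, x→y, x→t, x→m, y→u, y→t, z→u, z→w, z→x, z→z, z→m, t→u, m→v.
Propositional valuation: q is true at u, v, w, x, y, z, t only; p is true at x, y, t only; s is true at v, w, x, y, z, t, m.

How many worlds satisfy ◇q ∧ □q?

Let φ = ◇q ∧ □q. Evaluate φ at each world:
  u (successors {u, y}): φ is true.
  v (successors {v, z, m}): φ is false.
  w (successors {u, y, z, t, m}): φ is false.
  x (successors {y, t, m}): φ is false.
  y (successors {u, t}): φ is true.
  z (successors {u, w, x, z, m}): φ is false.
  t (successors {u}): φ is true.
  m (successors {v}): φ is true.
For instance, at x:
  At x: ◇q is true, □q is false, so ◇q ∧ □q is false.
    At x: ◇q requires q at some successor in {y, t, m}.
      q holds at y, so ◇q is true at x.
    At x: □q requires q at every successor {y, t, m}.
      q fails at m, so □q is false at x.
Satisfying worlds: {u, y, t, m}

4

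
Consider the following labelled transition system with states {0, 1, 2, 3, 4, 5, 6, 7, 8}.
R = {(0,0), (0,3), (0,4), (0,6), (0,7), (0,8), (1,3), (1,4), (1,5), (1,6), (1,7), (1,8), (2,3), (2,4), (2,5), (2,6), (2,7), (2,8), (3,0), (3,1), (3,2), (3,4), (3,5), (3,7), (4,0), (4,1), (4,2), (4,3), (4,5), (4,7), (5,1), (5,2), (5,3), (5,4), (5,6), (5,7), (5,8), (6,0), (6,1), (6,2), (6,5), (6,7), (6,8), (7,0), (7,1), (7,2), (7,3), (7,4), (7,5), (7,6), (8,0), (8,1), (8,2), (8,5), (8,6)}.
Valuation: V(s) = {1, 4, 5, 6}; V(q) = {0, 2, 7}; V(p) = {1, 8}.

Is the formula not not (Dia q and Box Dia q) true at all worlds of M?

Yes

Let φ = not not (Dia q and Box Dia q). Evaluate φ at each world:
  0 (successors {0, 3, 4, 6, 7, 8}): φ is true.
  1 (successors {3, 4, 5, 6, 7, 8}): φ is true.
  2 (successors {3, 4, 5, 6, 7, 8}): φ is true.
  3 (successors {0, 1, 2, 4, 5, 7}): φ is true.
  4 (successors {0, 1, 2, 3, 5, 7}): φ is true.
  5 (successors {1, 2, 3, 4, 6, 7, 8}): φ is true.
  6 (successors {0, 1, 2, 5, 7, 8}): φ is true.
  7 (successors {0, 1, 2, 3, 4, 5, 6}): φ is true.
  8 (successors {0, 1, 2, 5, 6}): φ is true.
For instance, at 8:
  At 8: not (Dia q and Box Dia q) is false, so not not (Dia q and Box Dia q) is true.
    At 8: Dia q and Box Dia q is true, so not (Dia q and Box Dia q) is false.
      At 8: Dia q is true, Box Dia q is true, so Dia q and Box Dia q is true.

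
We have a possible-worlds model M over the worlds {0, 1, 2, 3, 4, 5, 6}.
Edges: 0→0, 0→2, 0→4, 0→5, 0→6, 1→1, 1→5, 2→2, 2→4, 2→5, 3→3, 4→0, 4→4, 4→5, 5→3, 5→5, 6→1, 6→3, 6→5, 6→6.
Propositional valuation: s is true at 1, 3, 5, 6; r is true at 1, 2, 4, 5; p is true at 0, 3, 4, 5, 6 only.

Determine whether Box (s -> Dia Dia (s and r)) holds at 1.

At 1: Box (s -> Dia Dia (s and r)) requires s -> Dia Dia (s and r) at every successor {1, 5}.
    At 1: s is true, Dia Dia (s and r) is true, so s -> Dia Dia (s and r) is true.
      At 1: Dia Dia (s and r) requires Dia (s and r) at some successor in {1, 5}.
        Dia (s and r) holds at 1, so Dia Dia (s and r) is true at 1.
    At 5: s is true, Dia Dia (s and r) is true, so s -> Dia Dia (s and r) is true.
      At 5: Dia Dia (s and r) requires Dia (s and r) at some successor in {3, 5}.
        Dia (s and r) holds at 5, so Dia Dia (s and r) is true at 5.
So Box (s -> Dia Dia (s and r)) is true at 1.

Yes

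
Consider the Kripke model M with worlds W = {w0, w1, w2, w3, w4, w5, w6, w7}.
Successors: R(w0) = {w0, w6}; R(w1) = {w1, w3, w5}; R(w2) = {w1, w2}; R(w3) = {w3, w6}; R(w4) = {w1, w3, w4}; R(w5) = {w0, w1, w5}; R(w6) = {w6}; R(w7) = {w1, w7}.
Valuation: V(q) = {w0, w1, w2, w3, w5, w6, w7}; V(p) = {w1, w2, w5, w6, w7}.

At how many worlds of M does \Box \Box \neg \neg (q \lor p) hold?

Let φ = \Box \Box \neg \neg (q \lor p). Evaluate φ at each world:
  w0 (successors {w0, w6}): φ is true.
  w1 (successors {w1, w3, w5}): φ is true.
  w2 (successors {w1, w2}): φ is true.
  w3 (successors {w3, w6}): φ is true.
  w4 (successors {w1, w3, w4}): φ is false.
  w5 (successors {w0, w1, w5}): φ is true.
  w6 (successors {w6}): φ is true.
  w7 (successors {w1, w7}): φ is true.
For instance, at w4:
  At w4: \Box \Box \neg \neg (q \lor p) requires \Box \neg \neg (q \lor p) at every successor {w1, w3, w4}.
    \Box \neg \neg (q \lor p) fails at w4, so \Box \Box \neg \neg (q \lor p) is false at w4.
      At w4: \Box \neg \neg (q \lor p) requires \neg \neg (q \lor p) at every successor {w1, w3, w4}.
        \neg \neg (q \lor p) fails at w4, so \Box \neg \neg (q \lor p) is false at w4.
Satisfying worlds: {w0, w1, w2, w3, w5, w6, w7}

7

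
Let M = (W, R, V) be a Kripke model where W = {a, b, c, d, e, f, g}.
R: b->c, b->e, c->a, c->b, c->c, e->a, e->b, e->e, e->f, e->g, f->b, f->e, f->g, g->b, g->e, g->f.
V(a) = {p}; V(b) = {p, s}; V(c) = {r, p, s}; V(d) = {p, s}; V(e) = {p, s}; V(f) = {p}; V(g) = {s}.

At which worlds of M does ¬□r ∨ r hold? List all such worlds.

Let φ = ¬□r ∨ r. Evaluate φ at each world:
  a (successors ∅): φ is false.
  b (successors {c, e}): φ is true.
  c (successors {a, b, c}): φ is true.
  d (successors ∅): φ is false.
  e (successors {a, b, e, f, g}): φ is true.
  f (successors {b, e, g}): φ is true.
  g (successors {b, e, f}): φ is true.
For instance, at f:
  At f: ¬□r is true, r is false, so ¬□r ∨ r is true.
    At f: □r is false, so ¬□r is true.
      At f: □r requires r at every successor {b, e, g}.
        r fails at b, so □r is false at f.
Satisfying worlds: {b, c, e, f, g}

b, c, e, f, g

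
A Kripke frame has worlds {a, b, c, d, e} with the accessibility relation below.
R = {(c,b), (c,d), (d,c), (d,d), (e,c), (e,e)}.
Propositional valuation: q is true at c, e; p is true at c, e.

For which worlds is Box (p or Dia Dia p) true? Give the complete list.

Let φ = Box (p or Dia Dia p). Evaluate φ at each world:
  a (successors ∅): φ is true.
  b (successors ∅): φ is true.
  c (successors {b, d}): φ is false.
  d (successors {c, d}): φ is true.
  e (successors {c, e}): φ is true.
For instance, at d:
  At d: Box (p or Dia Dia p) requires p or Dia Dia p at every successor {c, d}.
      At c: p is true, Dia Dia p is true, so p or Dia Dia p is true.
      At d: p is false, Dia Dia p is true, so p or Dia Dia p is true.
  So Box (p or Dia Dia p) is true at d.
Satisfying worlds: {a, b, d, e}

a, b, d, e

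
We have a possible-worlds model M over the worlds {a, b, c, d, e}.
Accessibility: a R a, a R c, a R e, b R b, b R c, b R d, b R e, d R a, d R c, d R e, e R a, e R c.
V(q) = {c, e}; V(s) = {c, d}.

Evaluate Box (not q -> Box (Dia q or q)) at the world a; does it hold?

Yes

At a: Box (not q -> Box (Dia q or q)) requires not q -> Box (Dia q or q) at every successor {a, c, e}.
    At a: not q is true, Box (Dia q or q) is true, so not q -> Box (Dia q or q) is true.
      At a: Box (Dia q or q) requires Dia q or q at every successor {a, c, e}.
        At a: Dia q or q is true.
        At c: Dia q or q is true.
        At e: Dia q or q is true.
      So Box (Dia q or q) is true at a.
    At c: not q is false, Box (Dia q or q) is true, so not q -> Box (Dia q or q) is true.
      At c: no accessible worlds, so Box (Dia q or q) holds vacuously.
    At e: not q is false, Box (Dia q or q) is true, so not q -> Box (Dia q or q) is true.
      At e: Box (Dia q or q) requires Dia q or q at every successor {a, c}.
        At a: Dia q or q is true.
        At c: Dia q or q is true.
      So Box (Dia q or q) is true at e.
So Box (not q -> Box (Dia q or q)) is true at a.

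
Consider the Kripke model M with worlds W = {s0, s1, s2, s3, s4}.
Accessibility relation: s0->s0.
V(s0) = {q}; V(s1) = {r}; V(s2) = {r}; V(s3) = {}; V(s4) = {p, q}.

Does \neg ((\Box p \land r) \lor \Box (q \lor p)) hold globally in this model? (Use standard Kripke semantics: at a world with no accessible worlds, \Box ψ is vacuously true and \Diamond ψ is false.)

Recall that \Box ψ holds at a world iff ψ holds at every accessible world, and \Diamond ψ holds iff ψ holds at some accessible world.
Let φ = \neg ((\Box p \land r) \lor \Box (q \lor p)). Evaluate φ at each world:
  s0 (successors {s0}): φ is false.
  s1 (successors ∅): φ is false.
  s2 (successors ∅): φ is false.
  s3 (successors ∅): φ is false.
  s4 (successors ∅): φ is false.
Detail at s0 (counterexample):
  At s0: (\Box p \land r) \lor \Box (q \lor p) is true, so \neg ((\Box p \land r) \lor \Box (q \lor p)) is false.
    At s0: \Box p \land r is false, \Box (q \lor p) is true, so (\Box p \land r) \lor \Box (q \lor p) is true.
      At s0: \Box p is false, r is false, so \Box p \land r is false.
      At s0: \Box (q \lor p) requires q \lor p at every successor {s0}.
        At s0: q \lor p is true.
      So \Box (q \lor p) is true at s0.

No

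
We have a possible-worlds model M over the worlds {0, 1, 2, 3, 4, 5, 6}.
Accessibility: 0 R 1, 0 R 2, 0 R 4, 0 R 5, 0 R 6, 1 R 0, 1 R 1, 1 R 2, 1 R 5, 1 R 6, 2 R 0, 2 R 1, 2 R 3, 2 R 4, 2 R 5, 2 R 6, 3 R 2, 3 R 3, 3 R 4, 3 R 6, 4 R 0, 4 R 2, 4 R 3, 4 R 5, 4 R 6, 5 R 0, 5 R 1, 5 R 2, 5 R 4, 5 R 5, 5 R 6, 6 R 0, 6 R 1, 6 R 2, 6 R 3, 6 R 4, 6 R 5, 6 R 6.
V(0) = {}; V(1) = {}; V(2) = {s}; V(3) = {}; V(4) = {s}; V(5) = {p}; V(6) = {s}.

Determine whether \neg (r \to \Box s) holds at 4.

No

At 4: r \to \Box s is true, so \neg (r \to \Box s) is false.
  At 4: r is false, \Box s is false, so r \to \Box s is true.
    At 4: \Box s requires s at every successor {0, 2, 3, 5, 6}.
      s fails at 0, so \Box s is false at 4.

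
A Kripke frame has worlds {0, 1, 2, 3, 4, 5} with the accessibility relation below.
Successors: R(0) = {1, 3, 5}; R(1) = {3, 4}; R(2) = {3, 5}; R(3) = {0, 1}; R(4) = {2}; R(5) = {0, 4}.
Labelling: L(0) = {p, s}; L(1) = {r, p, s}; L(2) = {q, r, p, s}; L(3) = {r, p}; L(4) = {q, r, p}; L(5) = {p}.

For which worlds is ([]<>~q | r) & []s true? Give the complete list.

Let φ = ([]<>~q | r) & []s. Evaluate φ at each world:
  0 (successors {1, 3, 5}): φ is false.
  1 (successors {3, 4}): φ is false.
  2 (successors {3, 5}): φ is false.
  3 (successors {0, 1}): φ is true.
  4 (successors {2}): φ is true.
  5 (successors {0, 4}): φ is false.
For instance, at 5:
  At 5: []<>~q | r is false, []s is false, so ([]<>~q | r) & []s is false.
    At 5: []<>~q is false, r is false, so []<>~q | r is false.
      At 5: []<>~q requires <>~q at every successor {0, 4}.
        <>~q fails at 4, so []<>~q is false at 5.
    At 5: []s requires s at every successor {0, 4}.
      s fails at 4, so []s is false at 5.
Satisfying worlds: {3, 4}

3, 4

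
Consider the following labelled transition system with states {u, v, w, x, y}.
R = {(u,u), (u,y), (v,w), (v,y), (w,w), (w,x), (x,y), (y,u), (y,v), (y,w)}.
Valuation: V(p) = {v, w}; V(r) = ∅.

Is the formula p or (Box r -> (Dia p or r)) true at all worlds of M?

Recall that Box ψ holds at a world iff ψ holds at every accessible world, and Dia ψ holds iff ψ holds at some accessible world.
Let φ = p or (Box r -> (Dia p or r)). Evaluate φ at each world:
  u (successors {u, y}): φ is true.
  v (successors {w, y}): φ is true.
  w (successors {w, x}): φ is true.
  x (successors {y}): φ is true.
  y (successors {u, v, w}): φ is true.
For instance, at x:
  At x: p is false, Box r -> (Dia p or r) is true, so p or (Box r -> (Dia p or r)) is true.
    At x: Box r is false, Dia p or r is false, so Box r -> (Dia p or r) is true.
      At x: Box r requires r at every successor {y}.
        r fails at y, so Box r is false at x.
      At x: Dia p is false, r is false, so Dia p or r is false.

Yes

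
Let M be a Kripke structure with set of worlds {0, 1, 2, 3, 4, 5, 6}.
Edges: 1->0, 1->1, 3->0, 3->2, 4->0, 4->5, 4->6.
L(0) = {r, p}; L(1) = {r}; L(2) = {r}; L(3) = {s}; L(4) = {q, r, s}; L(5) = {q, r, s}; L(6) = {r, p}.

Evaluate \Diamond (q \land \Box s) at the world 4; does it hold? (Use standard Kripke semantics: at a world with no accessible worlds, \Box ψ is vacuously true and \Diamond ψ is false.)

Yes

At 4: \Diamond (q \land \Box s) requires q \land \Box s at some successor in {0, 5, 6}.
  q \land \Box s holds at 5, so \Diamond (q \land \Box s) is true at 4.
    At 5: q is true, \Box s is true, so q \land \Box s is true.
      At 5: no accessible worlds, so \Box s holds vacuously.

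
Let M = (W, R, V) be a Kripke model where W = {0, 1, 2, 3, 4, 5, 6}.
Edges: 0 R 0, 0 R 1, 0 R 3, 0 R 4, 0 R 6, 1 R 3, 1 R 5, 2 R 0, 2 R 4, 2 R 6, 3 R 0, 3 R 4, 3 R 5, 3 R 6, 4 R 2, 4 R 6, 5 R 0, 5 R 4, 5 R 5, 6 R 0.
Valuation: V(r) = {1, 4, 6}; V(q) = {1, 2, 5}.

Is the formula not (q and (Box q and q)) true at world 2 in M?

Yes

Recall that Box ψ holds at a world iff ψ holds at every accessible world, and Dia ψ holds iff ψ holds at some accessible world.
At 2: q and (Box q and q) is false, so not (q and (Box q and q)) is true.
  At 2: q is true, Box q and q is false, so q and (Box q and q) is false.
    At 2: Box q is false, q is true, so Box q and q is false.
      At 2: Box q requires q at every successor {0, 4, 6}.
        q fails at 0, so Box q is false at 2.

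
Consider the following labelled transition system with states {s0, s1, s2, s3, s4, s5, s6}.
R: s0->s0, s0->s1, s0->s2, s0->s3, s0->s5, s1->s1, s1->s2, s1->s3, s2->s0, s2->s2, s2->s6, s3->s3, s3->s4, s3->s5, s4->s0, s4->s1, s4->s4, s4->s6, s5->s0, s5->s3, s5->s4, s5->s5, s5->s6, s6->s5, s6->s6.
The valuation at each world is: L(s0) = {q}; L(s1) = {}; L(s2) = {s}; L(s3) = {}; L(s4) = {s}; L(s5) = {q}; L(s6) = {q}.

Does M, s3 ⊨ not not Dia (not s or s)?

At s3: not Dia (not s or s) is false, so not not Dia (not s or s) is true.
  At s3: Dia (not s or s) is true, so not Dia (not s or s) is false.
    At s3: Dia (not s or s) requires not s or s at some successor in {s3, s4, s5}.
      not s or s holds at s3, so Dia (not s or s) is true at s3.

Yes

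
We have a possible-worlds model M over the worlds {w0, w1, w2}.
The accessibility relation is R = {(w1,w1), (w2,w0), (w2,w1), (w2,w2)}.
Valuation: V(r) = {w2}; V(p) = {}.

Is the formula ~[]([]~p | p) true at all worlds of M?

Let φ = ~[]([]~p | p). Evaluate φ at each world:
  w0 (successors ∅): φ is false.
  w1 (successors {w1}): φ is false.
  w2 (successors {w0, w1, w2}): φ is false.
Detail at w0 (counterexample):
  At w0: []([]~p | p) is true, so ~[]([]~p | p) is false.
    At w0: no accessible worlds, so []([]~p | p) holds vacuously.

No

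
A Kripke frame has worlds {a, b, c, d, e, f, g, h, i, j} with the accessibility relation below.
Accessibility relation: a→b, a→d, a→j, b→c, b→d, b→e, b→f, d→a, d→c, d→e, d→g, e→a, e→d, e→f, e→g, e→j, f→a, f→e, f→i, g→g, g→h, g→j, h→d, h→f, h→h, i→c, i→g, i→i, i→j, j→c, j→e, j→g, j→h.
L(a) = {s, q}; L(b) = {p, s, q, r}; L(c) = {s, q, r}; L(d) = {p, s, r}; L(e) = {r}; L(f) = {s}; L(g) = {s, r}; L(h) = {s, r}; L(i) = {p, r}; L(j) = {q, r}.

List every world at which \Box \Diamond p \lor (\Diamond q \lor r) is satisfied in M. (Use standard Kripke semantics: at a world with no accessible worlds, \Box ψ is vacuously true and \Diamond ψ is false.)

a, b, c, d, e, f, g, h, i, j

Let φ = \Box \Diamond p \lor (\Diamond q \lor r). Evaluate φ at each world:
  a (successors {b, d, j}): φ is true.
  b (successors {c, d, e, f}): φ is true.
  c (successors ∅): φ is true.
  d (successors {a, c, e, g}): φ is true.
  e (successors {a, d, f, g, j}): φ is true.
  f (successors {a, e, i}): φ is true.
  g (successors {g, h, j}): φ is true.
  h (successors {d, f, h}): φ is true.
  i (successors {c, g, i, j}): φ is true.
  j (successors {c, e, g, h}): φ is true.
For instance, at h:
  At h: \Box \Diamond p is false, \Diamond q \lor r is true, so \Box \Diamond p \lor (\Diamond q \lor r) is true.
    At h: \Box \Diamond p requires \Diamond p at every successor {d, f, h}.
      \Diamond p fails at d, so \Box \Diamond p is false at h.
    At h: \Diamond q is false, r is true, so \Diamond q \lor r is true.
      At h: \Diamond q requires q at some successor in {d, f, h}.
        At d: q is false.
        At f: q is false.
        At h: q is false.
      So \Diamond q is false at h.
Satisfying worlds: {a, b, c, d, e, f, g, h, i, j}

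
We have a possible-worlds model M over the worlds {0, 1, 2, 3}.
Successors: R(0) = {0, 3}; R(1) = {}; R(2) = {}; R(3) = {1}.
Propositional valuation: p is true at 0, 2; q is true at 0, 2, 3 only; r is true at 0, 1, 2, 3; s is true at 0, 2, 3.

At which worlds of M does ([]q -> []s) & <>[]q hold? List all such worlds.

0, 3

Let φ = ([]q -> []s) & <>[]q. Evaluate φ at each world:
  0 (successors {0, 3}): φ is true.
  1 (successors ∅): φ is false.
  2 (successors ∅): φ is false.
  3 (successors {1}): φ is true.
For instance, at 3:
  At 3: []q -> []s is true, <>[]q is true, so ([]q -> []s) & <>[]q is true.
    At 3: []q is false, []s is false, so []q -> []s is true.
      At 3: []q requires q at every successor {1}.
        q fails at 1, so []q is false at 3.
      At 3: []s requires s at every successor {1}.
        s fails at 1, so []s is false at 3.
    At 3: <>[]q requires []q at some successor in {1}.
      []q holds at 1, so <>[]q is true at 3.
Satisfying worlds: {0, 3}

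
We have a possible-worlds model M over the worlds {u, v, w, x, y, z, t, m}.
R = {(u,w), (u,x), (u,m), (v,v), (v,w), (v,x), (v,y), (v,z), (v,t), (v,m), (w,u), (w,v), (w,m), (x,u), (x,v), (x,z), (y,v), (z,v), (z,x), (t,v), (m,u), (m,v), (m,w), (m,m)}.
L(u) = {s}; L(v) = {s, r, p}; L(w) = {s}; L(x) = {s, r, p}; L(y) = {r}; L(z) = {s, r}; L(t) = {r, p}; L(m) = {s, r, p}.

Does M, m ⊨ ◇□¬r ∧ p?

At m: ◇□¬r is false, p is true, so ◇□¬r ∧ p is false.
  At m: ◇□¬r requires □¬r at some successor in {u, v, w, m}.
    At u: □¬r is false.
    At v: □¬r is false.
    At w: □¬r is false.
    At m: □¬r is false.
  So ◇□¬r is false at m.

No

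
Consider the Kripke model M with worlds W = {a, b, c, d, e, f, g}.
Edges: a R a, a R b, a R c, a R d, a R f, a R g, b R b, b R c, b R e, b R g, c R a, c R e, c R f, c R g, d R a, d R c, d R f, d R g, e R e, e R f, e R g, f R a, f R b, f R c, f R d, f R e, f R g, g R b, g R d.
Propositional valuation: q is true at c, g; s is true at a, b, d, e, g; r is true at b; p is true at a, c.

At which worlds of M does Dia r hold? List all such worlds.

Let φ = Dia r. Evaluate φ at each world:
  a (successors {a, b, c, d, f, g}): φ is true.
  b (successors {b, c, e, g}): φ is true.
  c (successors {a, e, f, g}): φ is false.
  d (successors {a, c, f, g}): φ is false.
  e (successors {e, f, g}): φ is false.
  f (successors {a, b, c, d, e, g}): φ is true.
  g (successors {b, d}): φ is true.
For instance, at g:
  At g: Dia r requires r at some successor in {b, d}.
    r holds at b, so Dia r is true at g.
Satisfying worlds: {a, b, f, g}

a, b, f, g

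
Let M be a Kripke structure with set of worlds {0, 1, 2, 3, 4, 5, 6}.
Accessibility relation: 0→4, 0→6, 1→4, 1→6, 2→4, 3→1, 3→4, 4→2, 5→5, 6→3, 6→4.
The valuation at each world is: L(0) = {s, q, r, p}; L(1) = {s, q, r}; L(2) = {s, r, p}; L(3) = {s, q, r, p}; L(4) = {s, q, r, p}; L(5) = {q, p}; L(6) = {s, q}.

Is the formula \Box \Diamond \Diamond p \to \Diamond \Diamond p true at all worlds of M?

Yes

Let φ = \Box \Diamond \Diamond p \to \Diamond \Diamond p. Evaluate φ at each world:
  0 (successors {4, 6}): φ is true.
  1 (successors {4, 6}): φ is true.
  2 (successors {4}): φ is true.
  3 (successors {1, 4}): φ is true.
  4 (successors {2}): φ is true.
  5 (successors {5}): φ is true.
  6 (successors {3, 4}): φ is true.
For instance, at 0:
  At 0: \Box \Diamond \Diamond p is true, \Diamond \Diamond p is true, so \Box \Diamond \Diamond p \to \Diamond \Diamond p is true.
    At 0: \Box \Diamond \Diamond p requires \Diamond \Diamond p at every successor {4, 6}.
      At 4: \Diamond \Diamond p is true.
      At 6: \Diamond \Diamond p is true.
    So \Box \Diamond \Diamond p is true at 0.
    At 0: \Diamond \Diamond p requires \Diamond p at some successor in {4, 6}.
      \Diamond p holds at 4, so \Diamond \Diamond p is true at 0.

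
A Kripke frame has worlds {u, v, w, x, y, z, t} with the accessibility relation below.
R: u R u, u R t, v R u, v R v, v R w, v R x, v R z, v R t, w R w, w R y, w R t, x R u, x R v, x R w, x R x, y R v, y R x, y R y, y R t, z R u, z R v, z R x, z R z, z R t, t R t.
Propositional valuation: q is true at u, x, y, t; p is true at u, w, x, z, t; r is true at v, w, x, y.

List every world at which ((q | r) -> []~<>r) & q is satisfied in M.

Let φ = ((q | r) -> []~<>r) & q. Evaluate φ at each world:
  u (successors {u, t}): φ is true.
  v (successors {u, v, w, x, z, t}): φ is false.
  w (successors {w, y, t}): φ is false.
  x (successors {u, v, w, x}): φ is false.
  y (successors {v, x, y, t}): φ is false.
  z (successors {u, v, x, z, t}): φ is false.
  t (successors {t}): φ is true.
For instance, at u:
  At u: (q | r) -> []~<>r is true, q is true, so ((q | r) -> []~<>r) & q is true.
    At u: q | r is true, []~<>r is true, so (q | r) -> []~<>r is true.
      At u: []~<>r requires ~<>r at every successor {u, t}.
        At u: ~<>r is true.
        At t: ~<>r is true.
      So []~<>r is true at u.
Satisfying worlds: {u, t}

u, t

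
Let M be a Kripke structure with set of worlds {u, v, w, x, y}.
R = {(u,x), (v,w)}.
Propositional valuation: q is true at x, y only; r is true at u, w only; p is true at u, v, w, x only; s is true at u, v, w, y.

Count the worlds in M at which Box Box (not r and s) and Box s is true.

Let φ = Box Box (not r and s) and Box s. Evaluate φ at each world:
  u (successors {x}): φ is false.
  v (successors {w}): φ is true.
  w (successors ∅): φ is true.
  x (successors ∅): φ is true.
  y (successors ∅): φ is true.
For instance, at u:
  At u: Box Box (not r and s) is true, Box s is false, so Box Box (not r and s) and Box s is false.
    At u: Box Box (not r and s) requires Box (not r and s) at every successor {x}.
      At x: Box (not r and s) is true.
    So Box Box (not r and s) is true at u.
    At u: Box s requires s at every successor {x}.
      s fails at x, so Box s is false at u.
Satisfying worlds: {v, w, x, y}

4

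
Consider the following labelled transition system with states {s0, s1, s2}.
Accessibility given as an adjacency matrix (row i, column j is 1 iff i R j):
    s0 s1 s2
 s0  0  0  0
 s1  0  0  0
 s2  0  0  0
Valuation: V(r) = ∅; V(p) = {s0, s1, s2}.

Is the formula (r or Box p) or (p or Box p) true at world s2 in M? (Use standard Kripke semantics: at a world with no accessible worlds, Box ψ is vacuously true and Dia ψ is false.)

At s2: r or Box p is true, p or Box p is true, so (r or Box p) or (p or Box p) is true.
  At s2: r is false, Box p is true, so r or Box p is true.
    At s2: no accessible worlds, so Box p holds vacuously.
  At s2: p is true, Box p is true, so p or Box p is true.
    At s2: no accessible worlds, so Box p holds vacuously.

Yes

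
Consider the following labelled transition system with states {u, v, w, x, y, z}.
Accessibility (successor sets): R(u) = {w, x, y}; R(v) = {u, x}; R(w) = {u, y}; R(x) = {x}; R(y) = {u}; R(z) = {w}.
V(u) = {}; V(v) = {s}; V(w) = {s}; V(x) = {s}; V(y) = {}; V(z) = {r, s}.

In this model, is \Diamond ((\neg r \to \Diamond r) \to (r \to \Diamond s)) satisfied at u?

At u: \Diamond ((\neg r \to \Diamond r) \to (r \to \Diamond s)) requires (\neg r \to \Diamond r) \to (r \to \Diamond s) at some successor in {w, x, y}.
  (\neg r \to \Diamond r) \to (r \to \Diamond s) holds at w, so \Diamond ((\neg r \to \Diamond r) \to (r \to \Diamond s)) is true at u.
    At w: \neg r \to \Diamond r is false, r \to \Diamond s is true, so (\neg r \to \Diamond r) \to (r \to \Diamond s) is true.
      At w: \neg r is true, \Diamond r is false, so \neg r \to \Diamond r is false.
      At w: r is false, \Diamond s is false, so r \to \Diamond s is true.

Yes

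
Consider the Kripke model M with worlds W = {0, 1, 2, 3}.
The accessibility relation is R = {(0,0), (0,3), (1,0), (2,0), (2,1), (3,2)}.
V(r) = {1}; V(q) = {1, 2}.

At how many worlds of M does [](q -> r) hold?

3

Let φ = [](q -> r). Evaluate φ at each world:
  0 (successors {0, 3}): φ is true.
  1 (successors {0}): φ is true.
  2 (successors {0, 1}): φ is true.
  3 (successors {2}): φ is false.
For instance, at 3:
  At 3: [](q -> r) requires q -> r at every successor {2}.
    q -> r fails at 2, so [](q -> r) is false at 3.
Satisfying worlds: {0, 1, 2}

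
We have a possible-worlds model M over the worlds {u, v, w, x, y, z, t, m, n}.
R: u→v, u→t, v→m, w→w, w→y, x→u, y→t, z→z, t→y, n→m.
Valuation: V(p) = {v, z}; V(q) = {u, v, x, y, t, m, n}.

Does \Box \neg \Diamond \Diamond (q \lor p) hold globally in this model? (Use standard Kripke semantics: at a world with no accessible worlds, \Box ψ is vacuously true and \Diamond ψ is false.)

No

Let φ = \Box \neg \Diamond \Diamond (q \lor p). Evaluate φ at each world:
  u (successors {v, t}): φ is false.
  v (successors {m}): φ is true.
  w (successors {w, y}): φ is false.
  x (successors {u}): φ is false.
  y (successors {t}): φ is false.
  z (successors {z}): φ is false.
  t (successors {y}): φ is false.
  m (successors ∅): φ is true.
  n (successors {m}): φ is true.
Detail at u (counterexample):
  At u: \Box \neg \Diamond \Diamond (q \lor p) requires \neg \Diamond \Diamond (q \lor p) at every successor {v, t}.
    \neg \Diamond \Diamond (q \lor p) fails at t, so \Box \neg \Diamond \Diamond (q \lor p) is false at u.
      At t: \Diamond \Diamond (q \lor p) is true, so \neg \Diamond \Diamond (q \lor p) is false.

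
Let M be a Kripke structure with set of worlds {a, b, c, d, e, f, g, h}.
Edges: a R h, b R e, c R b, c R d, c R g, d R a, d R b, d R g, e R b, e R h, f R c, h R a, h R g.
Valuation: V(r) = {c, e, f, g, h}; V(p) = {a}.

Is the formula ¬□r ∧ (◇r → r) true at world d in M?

No

At d: ¬□r is true, ◇r → r is false, so ¬□r ∧ (◇r → r) is false.
  At d: □r is false, so ¬□r is true.
    At d: □r requires r at every successor {a, b, g}.
      r fails at a, so □r is false at d.
  At d: ◇r is true, r is false, so ◇r → r is false.
    At d: ◇r requires r at some successor in {a, b, g}.
      r holds at g, so ◇r is true at d.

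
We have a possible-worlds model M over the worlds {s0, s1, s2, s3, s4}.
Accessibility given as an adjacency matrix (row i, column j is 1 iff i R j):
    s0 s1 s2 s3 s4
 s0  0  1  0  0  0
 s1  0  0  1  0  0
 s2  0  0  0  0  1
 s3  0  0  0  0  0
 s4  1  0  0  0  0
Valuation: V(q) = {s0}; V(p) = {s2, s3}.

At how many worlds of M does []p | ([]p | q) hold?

3

Let φ = []p | ([]p | q). Evaluate φ at each world:
  s0 (successors {s1}): φ is true.
  s1 (successors {s2}): φ is true.
  s2 (successors {s4}): φ is false.
  s3 (successors ∅): φ is true.
  s4 (successors {s0}): φ is false.
For instance, at s2:
  At s2: []p is false, []p | q is false, so []p | ([]p | q) is false.
    At s2: []p requires p at every successor {s4}.
      p fails at s4, so []p is false at s2.
    At s2: []p is false, q is false, so []p | q is false.
      At s2: []p requires p at every successor {s4}.
        p fails at s4, so []p is false at s2.
Satisfying worlds: {s0, s1, s3}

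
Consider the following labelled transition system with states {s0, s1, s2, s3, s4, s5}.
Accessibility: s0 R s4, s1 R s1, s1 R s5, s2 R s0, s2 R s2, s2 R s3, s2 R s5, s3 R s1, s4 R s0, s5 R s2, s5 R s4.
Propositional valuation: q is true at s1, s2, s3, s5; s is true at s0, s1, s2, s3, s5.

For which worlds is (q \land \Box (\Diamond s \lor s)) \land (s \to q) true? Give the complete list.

s1, s2, s3, s5

Let φ = (q \land \Box (\Diamond s \lor s)) \land (s \to q). Evaluate φ at each world:
  s0 (successors {s4}): φ is false.
  s1 (successors {s1, s5}): φ is true.
  s2 (successors {s0, s2, s3, s5}): φ is true.
  s3 (successors {s1}): φ is true.
  s4 (successors {s0}): φ is false.
  s5 (successors {s2, s4}): φ is true.
For instance, at s2:
  At s2: q \land \Box (\Diamond s \lor s) is true, s \to q is true, so (q \land \Box (\Diamond s \lor s)) \land (s \to q) is true.
    At s2: q is true, \Box (\Diamond s \lor s) is true, so q \land \Box (\Diamond s \lor s) is true.
      At s2: \Box (\Diamond s \lor s) requires \Diamond s \lor s at every successor {s0, s2, s3, s5}.
        At s0: \Diamond s \lor s is true.
        At s2: \Diamond s \lor s is true.
        At s3: \Diamond s \lor s is true.
        At s5: \Diamond s \lor s is true.
      So \Box (\Diamond s \lor s) is true at s2.
Satisfying worlds: {s1, s2, s3, s5}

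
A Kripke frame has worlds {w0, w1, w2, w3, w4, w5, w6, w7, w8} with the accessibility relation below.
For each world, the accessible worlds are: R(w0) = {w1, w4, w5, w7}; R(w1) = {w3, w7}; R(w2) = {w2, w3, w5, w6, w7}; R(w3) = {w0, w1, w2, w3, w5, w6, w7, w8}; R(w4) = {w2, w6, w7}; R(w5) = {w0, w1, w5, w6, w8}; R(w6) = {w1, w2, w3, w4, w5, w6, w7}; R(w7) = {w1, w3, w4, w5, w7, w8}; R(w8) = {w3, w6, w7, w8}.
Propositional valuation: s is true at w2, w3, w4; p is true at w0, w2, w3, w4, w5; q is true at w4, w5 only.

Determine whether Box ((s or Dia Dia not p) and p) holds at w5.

No

Recall that Box ψ holds at a world iff ψ holds at every accessible world, and Dia ψ holds iff ψ holds at some accessible world.
At w5: Box ((s or Dia Dia not p) and p) requires (s or Dia Dia not p) and p at every successor {w0, w1, w5, w6, w8}.
  (s or Dia Dia not p) and p fails at w1, so Box ((s or Dia Dia not p) and p) is false at w5.
    At w1: s or Dia Dia not p is true, p is false, so (s or Dia Dia not p) and p is false.
      At w1: s is false, Dia Dia not p is true, so s or Dia Dia not p is true.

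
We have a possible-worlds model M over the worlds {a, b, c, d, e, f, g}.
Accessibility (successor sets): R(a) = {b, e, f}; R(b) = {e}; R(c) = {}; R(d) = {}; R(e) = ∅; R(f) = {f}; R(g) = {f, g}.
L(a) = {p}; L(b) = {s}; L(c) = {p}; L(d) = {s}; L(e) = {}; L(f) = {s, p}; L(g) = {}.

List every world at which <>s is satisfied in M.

a, f, g

Let φ = <>s. Evaluate φ at each world:
  a (successors {b, e, f}): φ is true.
  b (successors {e}): φ is false.
  c (successors ∅): φ is false.
  d (successors ∅): φ is false.
  e (successors ∅): φ is false.
  f (successors {f}): φ is true.
  g (successors {f, g}): φ is true.
For instance, at a:
  At a: <>s requires s at some successor in {b, e, f}.
    s holds at b, so <>s is true at a.
Satisfying worlds: {a, f, g}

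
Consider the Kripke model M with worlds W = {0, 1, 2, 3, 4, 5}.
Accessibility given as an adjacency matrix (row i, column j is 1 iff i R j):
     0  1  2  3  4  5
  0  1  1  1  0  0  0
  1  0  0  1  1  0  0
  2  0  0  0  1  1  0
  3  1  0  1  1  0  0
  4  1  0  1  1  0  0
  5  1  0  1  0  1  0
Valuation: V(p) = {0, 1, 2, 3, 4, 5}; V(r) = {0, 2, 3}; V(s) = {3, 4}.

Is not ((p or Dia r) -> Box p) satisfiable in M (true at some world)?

No

Let φ = not ((p or Dia r) -> Box p). Evaluate φ at each world:
  0 (successors {0, 1, 2}): φ is false.
  1 (successors {2, 3}): φ is false.
  2 (successors {3, 4}): φ is false.
  3 (successors {0, 2, 3}): φ is false.
  4 (successors {0, 2, 3}): φ is false.
  5 (successors {0, 2, 4}): φ is false.
For instance, at 3:
  At 3: (p or Dia r) -> Box p is true, so not ((p or Dia r) -> Box p) is false.
    At 3: p or Dia r is true, Box p is true, so (p or Dia r) -> Box p is true.
      At 3: p is true, Dia r is true, so p or Dia r is true.
      At 3: Box p requires p at every successor {0, 2, 3}.
        At 0: p is true.
        At 2: p is true.
        At 3: p is true.
      So Box p is true at 3.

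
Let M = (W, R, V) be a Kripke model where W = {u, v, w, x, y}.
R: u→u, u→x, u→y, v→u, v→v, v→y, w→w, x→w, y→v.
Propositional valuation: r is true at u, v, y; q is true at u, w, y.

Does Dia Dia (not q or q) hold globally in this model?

Recall that Dia ψ holds at a world iff ψ holds at some accessible world.
Let φ = Dia Dia (not q or q). Evaluate φ at each world:
  u (successors {u, x, y}): φ is true.
  v (successors {u, v, y}): φ is true.
  w (successors {w}): φ is true.
  x (successors {w}): φ is true.
  y (successors {v}): φ is true.
For instance, at y:
  At y: Dia Dia (not q or q) requires Dia (not q or q) at some successor in {v}.
    Dia (not q or q) holds at v, so Dia Dia (not q or q) is true at y.
      At v: Dia (not q or q) requires not q or q at some successor in {u, v, y}.
        not q or q holds at u, so Dia (not q or q) is true at v.

Yes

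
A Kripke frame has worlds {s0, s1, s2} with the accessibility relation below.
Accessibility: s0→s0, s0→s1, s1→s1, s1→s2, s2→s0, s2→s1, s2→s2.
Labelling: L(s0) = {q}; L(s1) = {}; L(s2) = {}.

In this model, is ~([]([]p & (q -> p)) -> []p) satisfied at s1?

No

Recall that []ψ holds at a world iff ψ holds at every accessible world, and <>ψ holds iff ψ holds at some accessible world.
At s1: []([]p & (q -> p)) -> []p is true, so ~([]([]p & (q -> p)) -> []p) is false.
  At s1: []([]p & (q -> p)) is false, []p is false, so []([]p & (q -> p)) -> []p is true.
    At s1: []([]p & (q -> p)) requires []p & (q -> p) at every successor {s1, s2}.
      []p & (q -> p) fails at s1, so []([]p & (q -> p)) is false at s1.
    At s1: []p requires p at every successor {s1, s2}.
      p fails at s1, so []p is false at s1.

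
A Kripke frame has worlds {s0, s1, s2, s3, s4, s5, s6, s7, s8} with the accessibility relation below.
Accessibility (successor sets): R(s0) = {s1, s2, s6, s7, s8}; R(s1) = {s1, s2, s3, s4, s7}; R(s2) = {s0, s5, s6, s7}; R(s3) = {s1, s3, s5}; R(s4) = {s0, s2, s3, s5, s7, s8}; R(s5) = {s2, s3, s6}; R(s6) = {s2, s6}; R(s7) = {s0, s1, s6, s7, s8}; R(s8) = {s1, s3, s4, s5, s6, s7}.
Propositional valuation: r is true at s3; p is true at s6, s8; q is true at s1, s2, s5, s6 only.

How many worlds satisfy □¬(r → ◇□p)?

0

Let φ = □¬(r → ◇□p). Evaluate φ at each world:
  s0 (successors {s1, s2, s6, s7, s8}): φ is false.
  s1 (successors {s1, s2, s3, s4, s7}): φ is false.
  s2 (successors {s0, s5, s6, s7}): φ is false.
  s3 (successors {s1, s3, s5}): φ is false.
  s4 (successors {s0, s2, s3, s5, s7, s8}): φ is false.
  s5 (successors {s2, s3, s6}): φ is false.
  s6 (successors {s2, s6}): φ is false.
  s7 (successors {s0, s1, s6, s7, s8}): φ is false.
  s8 (successors {s1, s3, s4, s5, s6, s7}): φ is false.
For instance, at s8:
  At s8: □¬(r → ◇□p) requires ¬(r → ◇□p) at every successor {s1, s3, s4, s5, s6, s7}.
    ¬(r → ◇□p) fails at s1, so □¬(r → ◇□p) is false at s8.
      At s1: r → ◇□p is true, so ¬(r → ◇□p) is false.
Satisfying worlds: none.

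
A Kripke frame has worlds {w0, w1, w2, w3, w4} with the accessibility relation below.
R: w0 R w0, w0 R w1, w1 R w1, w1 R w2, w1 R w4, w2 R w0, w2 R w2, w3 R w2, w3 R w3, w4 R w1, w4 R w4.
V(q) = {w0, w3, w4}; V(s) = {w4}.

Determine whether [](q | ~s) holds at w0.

Yes

At w0: [](q | ~s) requires q | ~s at every successor {w0, w1}.
  At w0: q | ~s is true.
  At w1: q | ~s is true.
So [](q | ~s) is true at w0.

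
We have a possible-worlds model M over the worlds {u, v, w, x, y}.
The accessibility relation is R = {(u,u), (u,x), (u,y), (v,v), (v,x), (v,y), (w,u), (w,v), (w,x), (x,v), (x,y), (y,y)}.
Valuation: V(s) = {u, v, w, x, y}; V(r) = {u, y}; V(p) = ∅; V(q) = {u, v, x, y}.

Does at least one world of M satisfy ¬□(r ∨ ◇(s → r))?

No

Let φ = ¬□(r ∨ ◇(s → r)). Evaluate φ at each world:
  u (successors {u, x, y}): φ is false.
  v (successors {v, x, y}): φ is false.
  w (successors {u, v, x}): φ is false.
  x (successors {v, y}): φ is false.
  y (successors {y}): φ is false.
For instance, at w:
  At w: □(r ∨ ◇(s → r)) is true, so ¬□(r ∨ ◇(s → r)) is false.
    At w: □(r ∨ ◇(s → r)) requires r ∨ ◇(s → r) at every successor {u, v, x}.
      At u: r ∨ ◇(s → r) is true.
      At v: r ∨ ◇(s → r) is true.
      At x: r ∨ ◇(s → r) is true.
    So □(r ∨ ◇(s → r)) is true at w.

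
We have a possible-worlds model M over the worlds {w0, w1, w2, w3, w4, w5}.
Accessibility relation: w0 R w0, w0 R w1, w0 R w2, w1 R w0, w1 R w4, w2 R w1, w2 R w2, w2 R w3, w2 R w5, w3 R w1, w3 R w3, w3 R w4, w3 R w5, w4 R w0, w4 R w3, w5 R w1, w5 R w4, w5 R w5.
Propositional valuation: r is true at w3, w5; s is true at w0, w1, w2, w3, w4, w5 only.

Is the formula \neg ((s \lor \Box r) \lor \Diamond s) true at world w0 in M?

No

At w0: (s \lor \Box r) \lor \Diamond s is true, so \neg ((s \lor \Box r) \lor \Diamond s) is false.
  At w0: s \lor \Box r is true, \Diamond s is true, so (s \lor \Box r) \lor \Diamond s is true.
    At w0: s is true, \Box r is false, so s \lor \Box r is true.
      At w0: \Box r requires r at every successor {w0, w1, w2}.
        r fails at w0, so \Box r is false at w0.
    At w0: \Diamond s requires s at some successor in {w0, w1, w2}.
      s holds at w0, so \Diamond s is true at w0.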